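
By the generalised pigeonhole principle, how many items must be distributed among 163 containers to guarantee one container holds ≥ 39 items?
n = (39 − 1)·163 + 1 = 6195

By the generalised pigeonhole principle, to guarantee some box contains ≥ r objects we need more than (r − 1) · k objects total. Threshold: n = (r − 1) · k + 1. With r = 39 and k = 163: n = 38 · 163 + 1 = 6194 + 1 = 6195. For n = 6194 = 38 · 163, we can put exactly 38 objects in every box, avoiding 39 in any single one — so 6195 is tight.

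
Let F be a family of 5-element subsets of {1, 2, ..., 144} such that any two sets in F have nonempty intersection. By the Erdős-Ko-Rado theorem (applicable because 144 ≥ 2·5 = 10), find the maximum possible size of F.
max |F| = C(143, 4) = 16701685

Erdős-Ko-Rado (1961): when n ≥ 2k, max |F| = C(n−1, k−1). The bound is attained by the star {A : i ∈ A} for any fixed i ∈ [n]. Here C(144−1, 5−1) = C(143, 4) = 16701685.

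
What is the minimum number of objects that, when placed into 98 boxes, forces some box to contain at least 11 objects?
n = (11 − 1)·98 + 1 = 981

By the generalised pigeonhole principle, to guarantee some box contains ≥ r objects we need more than (r − 1) · k objects total. Threshold: n = (r − 1) · k + 1. With r = 11 and k = 98: n = 10 · 98 + 1 = 980 + 1 = 981. For n = 980 = 10 · 98, we can put exactly 10 objects in every box, avoiding 11 in any single one — so 981 is tight.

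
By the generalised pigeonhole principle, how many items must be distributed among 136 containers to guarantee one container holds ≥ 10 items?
n = (10 − 1)·136 + 1 = 1225

By the generalised pigeonhole principle, to guarantee some box contains ≥ r objects we need more than (r − 1) · k objects total. Threshold: n = (r − 1) · k + 1. With r = 10 and k = 136: n = 9 · 136 + 1 = 1224 + 1 = 1225. For n = 1224 = 9 · 136, we can put exactly 9 objects in every box, avoiding 10 in any single one — so 1225 is tight.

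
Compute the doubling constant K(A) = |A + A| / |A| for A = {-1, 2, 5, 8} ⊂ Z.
K = |A + A| / |A| = 7/4

Enumerate A + A = {a + b : a, b ∈ A}. With |A| = 4, there are |A|^2 = 16 ordered sum pairs; collecting distinct values, A + A = {-2, 1, 4, 7, 10, 13, 16}, so |A + A| = 7. Thus K = 7/4. Here |A + A| = 2|A| − 1 = 7, the minimum possible — so K = 7/4 is minimal, which holds iff A is an arithmetic progression.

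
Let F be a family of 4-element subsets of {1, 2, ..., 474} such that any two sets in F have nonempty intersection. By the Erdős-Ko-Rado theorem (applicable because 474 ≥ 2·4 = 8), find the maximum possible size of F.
max |F| = C(473, 3) = 17525596

Erdős-Ko-Rado (1961): when n ≥ 2k, max |F| = C(n−1, k−1). The bound is attained by the star {A : i ∈ A} for any fixed i ∈ [n]. Here C(474−1, 4−1) = C(473, 3) = 17525596.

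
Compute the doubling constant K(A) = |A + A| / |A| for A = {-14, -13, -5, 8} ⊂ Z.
K = |A + A| / |A| = 10/4 = 5/2

Enumerate A + A = {a + b : a, b ∈ A}. With |A| = 4, there are |A|^2 = 16 ordered sum pairs; collecting distinct values, A + A = {-28, -27, -26, -19, -18, -10, -6, -5, 3, 16}, so |A + A| = 10. Thus K = 10/4 = 5/2. For comparison, the minimum possible |A + A| over all 4-element sets is 2·4 − 1 = 7 (so min K = 7/4), attained only by arithmetic progressions.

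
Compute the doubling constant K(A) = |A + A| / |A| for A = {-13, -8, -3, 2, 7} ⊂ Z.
K = |A + A| / |A| = 9/5

Enumerate A + A = {a + b : a, b ∈ A}. With |A| = 5, there are |A|^2 = 25 ordered sum pairs; collecting distinct values, A + A = {-26, -21, -16, -11, -6, -1, 4, 9, 14}, so |A + A| = 9. Thus K = 9/5. Here |A + A| = 2|A| − 1 = 9, the minimum possible — so K = 9/5 is minimal, which holds iff A is an arithmetic progression.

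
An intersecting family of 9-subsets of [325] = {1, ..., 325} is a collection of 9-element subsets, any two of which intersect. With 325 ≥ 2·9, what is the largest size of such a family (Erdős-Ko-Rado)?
max |F| = C(324, 8) = 2760672930113736

The Erdős-Ko-Rado theorem states: for n ≥ 2k, an intersecting family of k-subsets of an n-element set has size at most C(n − 1, k − 1), with equality for 'star' families {A ⊆ [n] : |A| = k, i ∈ A} (fix an element i). For n = 325, k = 9: C(324, 8) = 2760672930113736.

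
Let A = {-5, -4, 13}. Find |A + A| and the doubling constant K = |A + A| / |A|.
K = |A + A| / |A| = 6/3 = 2

Enumerate A + A = {a + b : a, b ∈ A}. With |A| = 3, there are |A|^2 = 9 ordered sum pairs; collecting distinct values, A + A = {-10, -9, -8, 8, 9, 26}, so |A + A| = 6. Thus K = 6/3 = 2. For comparison, the minimum possible |A + A| over all 3-element sets is 2·3 − 1 = 5 (so min K = 5/3), attained only by arithmetic progressions.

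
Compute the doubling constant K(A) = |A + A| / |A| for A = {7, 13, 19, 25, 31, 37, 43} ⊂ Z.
K = |A + A| / |A| = 13/7

Enumerate A + A = {a + b : a, b ∈ A}. With |A| = 7, there are |A|^2 = 49 ordered sum pairs; collecting distinct values, A + A = {14, 20, 26, 32, 38, 44, 50, 56, 62, 68, 74, 80, 86}, so |A + A| = 13. Thus K = 13/7. Here |A + A| = 2|A| − 1 = 13, the minimum possible — so K = 13/7 is minimal, which holds iff A is an arithmetic progression.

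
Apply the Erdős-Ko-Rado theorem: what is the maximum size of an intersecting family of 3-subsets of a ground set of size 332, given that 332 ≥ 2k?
max |F| = C(331, 2) = 54615

The Erdős-Ko-Rado theorem states: for n ≥ 2k, an intersecting family of k-subsets of an n-element set has size at most C(n − 1, k − 1), with equality for 'star' families {A ⊆ [n] : |A| = k, i ∈ A} (fix an element i). For n = 332, k = 3: C(331, 2) = 54615.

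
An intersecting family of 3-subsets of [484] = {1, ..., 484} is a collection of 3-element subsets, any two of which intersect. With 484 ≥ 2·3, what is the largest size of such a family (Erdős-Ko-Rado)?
max |F| = C(483, 2) = 116403

The Erdős-Ko-Rado theorem states: for n ≥ 2k, an intersecting family of k-subsets of an n-element set has size at most C(n − 1, k − 1), with equality for 'star' families {A ⊆ [n] : |A| = k, i ∈ A} (fix an element i). For n = 484, k = 3: C(483, 2) = 116403.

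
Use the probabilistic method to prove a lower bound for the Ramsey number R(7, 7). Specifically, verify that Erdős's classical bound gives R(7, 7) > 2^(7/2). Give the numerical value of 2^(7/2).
2^(7/2) = 11.3137; so R(7, 7) > 11.3137

Colour each edge of K_n uniformly at random with red/blue. The expected number of monochromatic K_7 is C(n, 7) · 2 · 2^(−C(7,2)). If C(n, 7) · 2^(1 − C(7,2)) < 1, then with positive probability no monochromatic K_7 exists, so R(7, 7) > n. The standard estimate C(n, 7) ≤ n^7/7! shows this inequality holds whenever n ≤ 2^(7/2) (since 7! · 2^(C(7,2) − 1) > 2^(7^2/2) ≥ n^7). Hence R(7, 7) > 2^(7/2) = 11.3137.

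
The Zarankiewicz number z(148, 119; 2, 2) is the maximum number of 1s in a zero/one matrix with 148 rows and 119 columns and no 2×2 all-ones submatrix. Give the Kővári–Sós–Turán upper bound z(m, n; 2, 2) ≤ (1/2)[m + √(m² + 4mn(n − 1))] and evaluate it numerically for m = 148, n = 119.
z(148, 119; 2, 2) ≤ (1/2)[148 + √(148² + 4·148·119·118)] = (1/2)[148 + √8334768] = 1517.4999

Kővári–Sós–Turán: let r_1, ..., r_148 be the row sums and z = Σ r_i the total number of 1s. Each pair of columns can share at most one row with both entries 1 (else a 2×2 all-ones block appears), so Σ_i C(r_i, 2) ≤ C(119, 2) = 7021. By convexity Σ_i C(r_i, 2) ≥ 148·C(z/148, 2) = z(z − 148)/(2·148), giving z² − 148z − 148·119·118 ≤ 0 and hence z ≤ (1/2)[148 + √(21904 + 4·2078216)] = (1/2)[148 + √8334768] ≈ (1/2)(148 + 2886.9998) = 1517.4999.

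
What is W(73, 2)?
W(73, 2) = 73 + 1 = 74

A 2-term AP is any pair of integers, so a monochromatic 2-AP exists iff some colour is used at least twice. With 73 colours, the colouring i ↦ i on {1, ..., 73} uses each colour once, avoiding any monochromatic pair, so W(73, 2) > 73. For {1, ..., 74}, pigeonhole forces two integers of the same colour, which form a monochromatic 2-AP. Hence W(73, 2) = 74.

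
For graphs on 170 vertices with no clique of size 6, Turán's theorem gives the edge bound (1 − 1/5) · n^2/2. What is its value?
Turán density bound = (4/5) · 170^2/2 = 11560

Turán's theorem: ex(n, K_{r+1}) is achieved by the complete r-partite Turán graph T(n, r) with parts as balanced as possible, and is at most (1 − 1/r) · n^2/2. For r = 5, n = 170: the density bound is (4/5) · 28900/2 = 11560. Since 5 ∣ 170, the Turán graph T(170, 5) has parts of equal size 34, and its edge count e(T(170, 5)) = 11560 attains the density bound exactly.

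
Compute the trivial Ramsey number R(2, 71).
R(2, 71) = 71

R(2, k) = k for all k ≥ 2: in a 2-colouring of K_k, either some edge is red (a red K_2) or all edges are blue (a blue K_k). And K_{70} coloured all-blue has no blue K_71, so R(2, 71) > 70. Hence R(2, 71) = 71.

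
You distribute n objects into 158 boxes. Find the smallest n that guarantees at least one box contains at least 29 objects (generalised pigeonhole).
n = (29 − 1)·158 + 1 = 4425

By the generalised pigeonhole principle, to guarantee some box contains ≥ r objects we need more than (r − 1) · k objects total. Threshold: n = (r − 1) · k + 1. With r = 29 and k = 158: n = 28 · 158 + 1 = 4424 + 1 = 4425. For n = 4424 = 28 · 158, we can put exactly 28 objects in every box, avoiding 29 in any single one — so 4425 is tight.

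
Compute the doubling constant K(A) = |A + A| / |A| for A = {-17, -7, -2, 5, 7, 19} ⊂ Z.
K = |A + A| / |A| = 20/6 = 10/3

Enumerate A + A = {a + b : a, b ∈ A}. With |A| = 6, there are |A|^2 = 36 ordered sum pairs; collecting distinct values, A + A = {-34, -24, -19, -14, -12, -10, -9, -4, -2, 0, 2, 3, 5, 10, 12, 14, 17, 24, 26, 38}, so |A + A| = 20. Thus K = 20/6 = 10/3. For comparison, the minimum possible |A + A| over all 6-element sets is 2·6 − 1 = 11 (so min K = 11/6), attained only by arithmetic progressions.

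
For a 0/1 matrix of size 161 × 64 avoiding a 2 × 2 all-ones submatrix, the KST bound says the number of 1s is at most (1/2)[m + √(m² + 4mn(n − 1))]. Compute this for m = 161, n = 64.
z(161, 64; 2, 2) ≤ (1/2)[161 + √(161² + 4·161·64·63)] = (1/2)[161 + √2622529] = 890.2112

Kővári–Sós–Turán: let r_1, ..., r_161 be the row sums and z = Σ r_i the total number of 1s. Each pair of columns can share at most one row with both entries 1 (else a 2×2 all-ones block appears), so Σ_i C(r_i, 2) ≤ C(64, 2) = 2016. By convexity Σ_i C(r_i, 2) ≥ 161·C(z/161, 2) = z(z − 161)/(2·161), giving z² − 161z − 161·64·63 ≤ 0 and hence z ≤ (1/2)[161 + √(25921 + 4·649152)] = (1/2)[161 + √2622529] ≈ (1/2)(161 + 1619.4224) = 890.2112.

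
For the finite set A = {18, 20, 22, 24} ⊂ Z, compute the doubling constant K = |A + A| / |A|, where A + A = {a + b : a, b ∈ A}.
K = |A + A| / |A| = 7/4

Enumerate A + A = {a + b : a, b ∈ A}. With |A| = 4, there are |A|^2 = 16 ordered sum pairs; collecting distinct values, A + A = {36, 38, 40, 42, 44, 46, 48}, so |A + A| = 7. Thus K = 7/4. Here |A + A| = 2|A| − 1 = 7, the minimum possible — so K = 7/4 is minimal, which holds iff A is an arithmetic progression.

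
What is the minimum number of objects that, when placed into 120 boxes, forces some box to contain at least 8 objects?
n = (8 − 1)·120 + 1 = 841

By the generalised pigeonhole principle, to guarantee some box contains ≥ r objects we need more than (r − 1) · k objects total. Threshold: n = (r − 1) · k + 1. With r = 8 and k = 120: n = 7 · 120 + 1 = 840 + 1 = 841. For n = 840 = 7 · 120, we can put exactly 7 objects in every box, avoiding 8 in any single one — so 841 is tight.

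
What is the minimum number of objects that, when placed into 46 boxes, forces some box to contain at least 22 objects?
n = (22 − 1)·46 + 1 = 967

By the generalised pigeonhole principle, to guarantee some box contains ≥ r objects we need more than (r − 1) · k objects total. Threshold: n = (r − 1) · k + 1. With r = 22 and k = 46: n = 21 · 46 + 1 = 966 + 1 = 967. For n = 966 = 21 · 46, we can put exactly 21 objects in every box, avoiding 22 in any single one — so 967 is tight.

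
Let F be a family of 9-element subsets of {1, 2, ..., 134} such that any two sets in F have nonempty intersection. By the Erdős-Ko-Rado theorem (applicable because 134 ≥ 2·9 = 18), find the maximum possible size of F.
max |F| = C(133, 8) = 1959267085776

The Erdős-Ko-Rado theorem states: for n ≥ 2k, an intersecting family of k-subsets of an n-element set has size at most C(n − 1, k − 1), with equality for 'star' families {A ⊆ [n] : |A| = k, i ∈ A} (fix an element i). For n = 134, k = 9: C(133, 8) = 1959267085776.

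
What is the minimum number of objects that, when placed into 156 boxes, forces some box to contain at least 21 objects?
n = (21 − 1)·156 + 1 = 3121

By the generalised pigeonhole principle, to guarantee some box contains ≥ r objects we need more than (r − 1) · k objects total. Threshold: n = (r − 1) · k + 1. With r = 21 and k = 156: n = 20 · 156 + 1 = 3120 + 1 = 3121. For n = 3120 = 20 · 156, we can put exactly 20 objects in every box, avoiding 21 in any single one — so 3121 is tight.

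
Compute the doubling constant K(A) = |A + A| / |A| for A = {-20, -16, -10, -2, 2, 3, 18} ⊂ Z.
K = |A + A| / |A| = 27/7

Enumerate A + A = {a + b : a, b ∈ A}. With |A| = 7, there are |A|^2 = 49 ordered sum pairs; collecting distinct values, A + A = {-40, -36, -32, -30, -26, -22, -20, -18, -17, -14, -13, -12, -8, -7, -4, -2, 0, 1, 2, 4, 5, 6, 8, 16, 20, 21, 36}, so |A + A| = 27. Thus K = 27/7. For comparison, the minimum possible |A + A| over all 7-element sets is 2·7 − 1 = 13 (so min K = 13/7), attained only by arithmetic progressions.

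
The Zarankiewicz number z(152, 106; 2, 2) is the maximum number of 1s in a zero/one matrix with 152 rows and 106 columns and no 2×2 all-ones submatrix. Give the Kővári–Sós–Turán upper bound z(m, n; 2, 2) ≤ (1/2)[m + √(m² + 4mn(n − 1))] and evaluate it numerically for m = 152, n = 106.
z(152, 106; 2, 2) ≤ (1/2)[152 + √(152² + 4·152·106·105)] = (1/2)[152 + √6790144] = 1378.8952

Kővári–Sós–Turán: let r_1, ..., r_152 be the row sums and z = Σ r_i the total number of 1s. Each pair of columns can share at most one row with both entries 1 (else a 2×2 all-ones block appears), so Σ_i C(r_i, 2) ≤ C(106, 2) = 5565. By convexity Σ_i C(r_i, 2) ≥ 152·C(z/152, 2) = z(z − 152)/(2·152), giving z² − 152z − 152·106·105 ≤ 0 and hence z ≤ (1/2)[152 + √(23104 + 4·1691760)] = (1/2)[152 + √6790144] ≈ (1/2)(152 + 2605.7905) = 1378.8952.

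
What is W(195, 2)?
W(195, 2) = 195 + 1 = 196

A 2-term AP is any pair of integers, so a monochromatic 2-AP exists iff some colour is used at least twice. With 195 colours, the colouring i ↦ i on {1, ..., 195} uses each colour once, avoiding any monochromatic pair, so W(195, 2) > 195. For {1, ..., 196}, pigeonhole forces two integers of the same colour, which form a monochromatic 2-AP. Hence W(195, 2) = 196.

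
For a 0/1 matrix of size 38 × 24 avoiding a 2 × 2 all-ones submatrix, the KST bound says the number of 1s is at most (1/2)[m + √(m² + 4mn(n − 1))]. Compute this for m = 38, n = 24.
z(38, 24; 2, 2) ≤ (1/2)[38 + √(38² + 4·38·24·23)] = (1/2)[38 + √85348] = 165.0719

Kővári–Sós–Turán: let r_1, ..., r_38 be the row sums and z = Σ r_i the total number of 1s. Each pair of columns can share at most one row with both entries 1 (else a 2×2 all-ones block appears), so Σ_i C(r_i, 2) ≤ C(24, 2) = 276. By convexity Σ_i C(r_i, 2) ≥ 38·C(z/38, 2) = z(z − 38)/(2·38), giving z² − 38z − 38·24·23 ≤ 0 and hence z ≤ (1/2)[38 + √(1444 + 4·20976)] = (1/2)[38 + √85348] ≈ (1/2)(38 + 292.1438) = 165.0719.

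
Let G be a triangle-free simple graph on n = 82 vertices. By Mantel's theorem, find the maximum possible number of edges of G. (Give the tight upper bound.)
ex(82, K_3) = ⌊82^2/4⌋ = 1681

Mantel (1907): a triangle-free graph on n vertices has at most ⌊n^2/4⌋ edges, with equality for the complete bipartite graph K_{⌊n/2⌋, ⌈n/2⌉}. For n = 82: ⌊82^2/4⌋ = ⌊6724/4⌋ = 1681. The extremal graph is K_{41, 41}, which has 41·41 = 1681 edges.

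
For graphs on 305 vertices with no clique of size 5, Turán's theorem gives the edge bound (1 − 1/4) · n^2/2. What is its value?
Turán density bound = (3/4) · 305^2/2 = 279075/8 ≈ 34884.375

Turán's theorem: ex(n, K_{r+1}) is achieved by the complete r-partite Turán graph T(n, r) with parts as balanced as possible, and is at most (1 − 1/r) · n^2/2. For r = 4, n = 305: the density bound is (3/4) · 93025/2 = 279075/8 ≈ 34884.375. The integer-valued extremum is e(T(305, 4)) = 34884, which is strictly less than the density bound 279075/8 since 4 ∤ 305 (the parts of T(305, 4) cannot all be equal).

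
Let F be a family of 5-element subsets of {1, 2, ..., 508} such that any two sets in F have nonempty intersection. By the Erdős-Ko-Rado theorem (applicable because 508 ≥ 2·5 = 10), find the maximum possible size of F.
max |F| = C(507, 4) = 2720627910

The Erdős-Ko-Rado theorem states: for n ≥ 2k, an intersecting family of k-subsets of an n-element set has size at most C(n − 1, k − 1), with equality for 'star' families {A ⊆ [n] : |A| = k, i ∈ A} (fix an element i). For n = 508, k = 5: C(507, 4) = 2720627910.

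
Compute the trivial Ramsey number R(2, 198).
R(2, 198) = 198

R(2, k) = k for all k ≥ 2: in a 2-colouring of K_k, either some edge is red (a red K_2) or all edges are blue (a blue K_k). And K_{197} coloured all-blue has no blue K_198, so R(2, 198) > 197. Hence R(2, 198) = 198.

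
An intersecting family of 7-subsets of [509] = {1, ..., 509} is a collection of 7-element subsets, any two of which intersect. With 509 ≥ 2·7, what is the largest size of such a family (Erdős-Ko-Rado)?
max |F| = C(508, 6) = 23172857535828

Erdős-Ko-Rado (1961): when n ≥ 2k, max |F| = C(n−1, k−1). The bound is attained by the star {A : i ∈ A} for any fixed i ∈ [n]. Here C(509−1, 7−1) = C(508, 6) = 23172857535828.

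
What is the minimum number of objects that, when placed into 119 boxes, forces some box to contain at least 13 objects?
n = (13 − 1)·119 + 1 = 1429

By the generalised pigeonhole principle, to guarantee some box contains ≥ r objects we need more than (r − 1) · k objects total. Threshold: n = (r − 1) · k + 1. With r = 13 and k = 119: n = 12 · 119 + 1 = 1428 + 1 = 1429. For n = 1428 = 12 · 119, we can put exactly 12 objects in every box, avoiding 13 in any single one — so 1429 is tight.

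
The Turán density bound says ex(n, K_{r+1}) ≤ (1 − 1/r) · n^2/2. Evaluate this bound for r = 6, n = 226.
Turán density bound = (5/6) · 226^2/2 = 63845/3 ≈ 21281.6667

Turán's theorem: ex(n, K_{r+1}) is achieved by the complete r-partite Turán graph T(n, r) with parts as balanced as possible, and is at most (1 − 1/r) · n^2/2. For r = 6, n = 226: the density bound is (5/6) · 51076/2 = 63845/3 ≈ 21281.6667. The integer-valued extremum is e(T(226, 6)) = 21281, which is strictly less than the density bound 63845/3 since 6 ∤ 226 (the parts of T(226, 6) cannot all be equal).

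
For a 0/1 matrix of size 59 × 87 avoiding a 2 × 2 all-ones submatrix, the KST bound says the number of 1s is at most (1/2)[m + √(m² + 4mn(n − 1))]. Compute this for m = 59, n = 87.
z(59, 87; 2, 2) ≤ (1/2)[59 + √(59² + 4·59·87·86)] = (1/2)[59 + √1769233] = 694.5626

Kővári–Sós–Turán: let r_1, ..., r_59 be the row sums and z = Σ r_i the total number of 1s. Each pair of columns can share at most one row with both entries 1 (else a 2×2 all-ones block appears), so Σ_i C(r_i, 2) ≤ C(87, 2) = 3741. By convexity Σ_i C(r_i, 2) ≥ 59·C(z/59, 2) = z(z − 59)/(2·59), giving z² − 59z − 59·87·86 ≤ 0 and hence z ≤ (1/2)[59 + √(3481 + 4·441438)] = (1/2)[59 + √1769233] ≈ (1/2)(59 + 1330.1252) = 694.5626.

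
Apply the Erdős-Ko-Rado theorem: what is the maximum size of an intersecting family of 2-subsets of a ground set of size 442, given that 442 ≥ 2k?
max |F| = C(441, 1) = 441

The Erdős-Ko-Rado theorem states: for n ≥ 2k, an intersecting family of k-subsets of an n-element set has size at most C(n − 1, k − 1), with equality for 'star' families {A ⊆ [n] : |A| = k, i ∈ A} (fix an element i). For n = 442, k = 2: C(441, 1) = 441.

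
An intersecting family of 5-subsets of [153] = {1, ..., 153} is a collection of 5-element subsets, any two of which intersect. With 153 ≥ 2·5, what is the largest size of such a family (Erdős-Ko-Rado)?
max |F| = C(152, 4) = 21374050

Erdős-Ko-Rado (1961): when n ≥ 2k, max |F| = C(n−1, k−1). The bound is attained by the star {A : i ∈ A} for any fixed i ∈ [n]. Here C(153−1, 5−1) = C(152, 4) = 21374050.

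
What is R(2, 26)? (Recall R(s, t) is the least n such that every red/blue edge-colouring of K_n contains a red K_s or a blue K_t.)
R(2, 26) = 26

R(2, k) = k for all k ≥ 2: in a 2-colouring of K_k, either some edge is red (a red K_2) or all edges are blue (a blue K_k). And K_{25} coloured all-blue has no blue K_26, so R(2, 26) > 25. Hence R(2, 26) = 26.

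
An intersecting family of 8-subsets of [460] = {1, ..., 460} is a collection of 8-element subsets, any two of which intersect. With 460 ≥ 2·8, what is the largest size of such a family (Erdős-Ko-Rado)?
max |F| = C(459, 7) = 813381183503226

Erdős-Ko-Rado (1961): when n ≥ 2k, max |F| = C(n−1, k−1). The bound is attained by the star {A : i ∈ A} for any fixed i ∈ [n]. Here C(460−1, 8−1) = C(459, 7) = 813381183503226.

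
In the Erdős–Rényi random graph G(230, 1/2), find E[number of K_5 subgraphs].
E[# K_5] = C(230, 5) · (1/2)^C(5, 2) = 5133945046 / 2^10 = 2566972523/512 ≈ 5013618.208984

For each 5-subset S of vertices (there are C(230, 5) = 5133945046 such S), let X_S = 1 if S induces a K_5 (all C(5, 2) = 10 edges present). Then P(X_S = 1) = (1/2)^10 = 1/1024. By linearity of expectation, E[# K_5] = C(230, 5) · (1/2)^10 = 5133945046 / 1024 = 2566972523/512 ≈ 5013618.208984.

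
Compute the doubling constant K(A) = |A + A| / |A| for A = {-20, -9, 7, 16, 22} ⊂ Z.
K = |A + A| / |A| = 15/5 = 3

Enumerate A + A = {a + b : a, b ∈ A}. With |A| = 5, there are |A|^2 = 25 ordered sum pairs; collecting distinct values, A + A = {-40, -29, -18, -13, -4, -2, 2, 7, 13, 14, 23, 29, 32, 38, 44}, so |A + A| = 15. Thus K = 15/5 = 3. For comparison, the minimum possible |A + A| over all 5-element sets is 2·5 − 1 = 9 (so min K = 9/5), attained only by arithmetic progressions.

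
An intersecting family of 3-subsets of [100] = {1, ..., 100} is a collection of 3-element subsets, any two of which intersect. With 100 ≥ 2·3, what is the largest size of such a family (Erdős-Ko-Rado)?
max |F| = C(99, 2) = 4851

Erdős-Ko-Rado (1961): when n ≥ 2k, max |F| = C(n−1, k−1). The bound is attained by the star {A : i ∈ A} for any fixed i ∈ [n]. Here C(100−1, 3−1) = C(99, 2) = 4851.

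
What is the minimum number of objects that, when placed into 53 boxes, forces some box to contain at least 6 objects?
n = (6 − 1)·53 + 1 = 266

By the generalised pigeonhole principle, to guarantee some box contains ≥ r objects we need more than (r − 1) · k objects total. Threshold: n = (r − 1) · k + 1. With r = 6 and k = 53: n = 5 · 53 + 1 = 265 + 1 = 266. For n = 265 = 5 · 53, we can put exactly 5 objects in every box, avoiding 6 in any single one — so 266 is tight.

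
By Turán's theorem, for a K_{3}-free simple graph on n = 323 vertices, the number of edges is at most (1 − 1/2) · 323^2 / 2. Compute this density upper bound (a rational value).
Turán density bound = (1/2) · 323^2/2 = 104329/4 ≈ 26082.25

Turán's theorem: ex(n, K_{r+1}) is achieved by the complete r-partite Turán graph T(n, r) with parts as balanced as possible, and is at most (1 − 1/r) · n^2/2. For r = 2, n = 323: the density bound is (1/2) · 104329/2 = 104329/4 ≈ 26082.25. The integer-valued extremum is e(T(323, 2)) = 26082, which is strictly less than the density bound 104329/4 since 2 ∤ 323 (the parts of T(323, 2) cannot all be equal).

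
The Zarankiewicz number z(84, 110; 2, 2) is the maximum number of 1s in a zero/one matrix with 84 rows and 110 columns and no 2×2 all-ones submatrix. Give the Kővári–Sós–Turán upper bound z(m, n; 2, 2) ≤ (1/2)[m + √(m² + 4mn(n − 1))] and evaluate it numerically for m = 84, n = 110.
z(84, 110; 2, 2) ≤ (1/2)[84 + √(84² + 4·84·110·109)] = (1/2)[84 + √4035696] = 1046.4521

Kővári–Sós–Turán: let r_1, ..., r_84 be the row sums and z = Σ r_i the total number of 1s. Each pair of columns can share at most one row with both entries 1 (else a 2×2 all-ones block appears), so Σ_i C(r_i, 2) ≤ C(110, 2) = 5995. By convexity Σ_i C(r_i, 2) ≥ 84·C(z/84, 2) = z(z − 84)/(2·84), giving z² − 84z − 84·110·109 ≤ 0 and hence z ≤ (1/2)[84 + √(7056 + 4·1007160)] = (1/2)[84 + √4035696] ≈ (1/2)(84 + 2008.9042) = 1046.4521.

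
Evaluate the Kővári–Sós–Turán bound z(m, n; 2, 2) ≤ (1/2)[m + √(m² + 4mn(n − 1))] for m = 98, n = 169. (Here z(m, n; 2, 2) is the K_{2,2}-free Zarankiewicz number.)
z(98, 169; 2, 2) ≤ (1/2)[98 + √(98² + 4·98·169·168)] = (1/2)[98 + √11139268] = 1717.7771

Kővári–Sós–Turán: let r_1, ..., r_98 be the row sums and z = Σ r_i the total number of 1s. Each pair of columns can share at most one row with both entries 1 (else a 2×2 all-ones block appears), so Σ_i C(r_i, 2) ≤ C(169, 2) = 14196. By convexity Σ_i C(r_i, 2) ≥ 98·C(z/98, 2) = z(z − 98)/(2·98), giving z² − 98z − 98·169·168 ≤ 0 and hence z ≤ (1/2)[98 + √(9604 + 4·2782416)] = (1/2)[98 + √11139268] ≈ (1/2)(98 + 3337.5542) = 1717.7771.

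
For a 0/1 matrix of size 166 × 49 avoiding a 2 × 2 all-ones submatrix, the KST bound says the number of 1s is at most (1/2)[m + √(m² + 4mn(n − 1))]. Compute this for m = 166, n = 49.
z(166, 49; 2, 2) ≤ (1/2)[166 + √(166² + 4·166·49·48)] = (1/2)[166 + √1589284] = 713.334

Kővári–Sós–Turán: let r_1, ..., r_166 be the row sums and z = Σ r_i the total number of 1s. Each pair of columns can share at most one row with both entries 1 (else a 2×2 all-ones block appears), so Σ_i C(r_i, 2) ≤ C(49, 2) = 1176. By convexity Σ_i C(r_i, 2) ≥ 166·C(z/166, 2) = z(z − 166)/(2·166), giving z² − 166z − 166·49·48 ≤ 0 and hence z ≤ (1/2)[166 + √(27556 + 4·390432)] = (1/2)[166 + √1589284] ≈ (1/2)(166 + 1260.6681) = 713.334.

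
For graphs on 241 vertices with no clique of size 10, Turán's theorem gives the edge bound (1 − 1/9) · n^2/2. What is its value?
Turán density bound = (8/9) · 241^2/2 = 232324/9 ≈ 25813.7778

Turán's theorem: ex(n, K_{r+1}) is achieved by the complete r-partite Turán graph T(n, r) with parts as balanced as possible, and is at most (1 − 1/r) · n^2/2. For r = 9, n = 241: the density bound is (8/9) · 58081/2 = 232324/9 ≈ 25813.7778. The integer-valued extremum is e(T(241, 9)) = 25813, which is strictly less than the density bound 232324/9 since 9 ∤ 241 (the parts of T(241, 9) cannot all be equal).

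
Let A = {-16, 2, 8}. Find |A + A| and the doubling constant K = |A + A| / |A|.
K = |A + A| / |A| = 6/3 = 2

Enumerate A + A = {a + b : a, b ∈ A}. With |A| = 3, there are |A|^2 = 9 ordered sum pairs; collecting distinct values, A + A = {-32, -14, -8, 4, 10, 16}, so |A + A| = 6. Thus K = 6/3 = 2. For comparison, the minimum possible |A + A| over all 3-element sets is 2·3 − 1 = 5 (so min K = 5/3), attained only by arithmetic progressions.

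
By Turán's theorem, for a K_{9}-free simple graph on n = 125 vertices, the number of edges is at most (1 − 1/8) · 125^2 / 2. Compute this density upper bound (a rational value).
Turán density bound = (7/8) · 125^2/2 = 109375/16 ≈ 6835.9375

Turán's theorem: ex(n, K_{r+1}) is achieved by the complete r-partite Turán graph T(n, r) with parts as balanced as possible, and is at most (1 − 1/r) · n^2/2. For r = 8, n = 125: the density bound is (7/8) · 15625/2 = 109375/16 ≈ 6835.9375. The integer-valued extremum is e(T(125, 8)) = 6835, which is strictly less than the density bound 109375/16 since 8 ∤ 125 (the parts of T(125, 8) cannot all be equal).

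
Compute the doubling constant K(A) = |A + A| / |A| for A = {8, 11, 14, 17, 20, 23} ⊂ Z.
K = |A + A| / |A| = 11/6

Enumerate A + A = {a + b : a, b ∈ A}. With |A| = 6, there are |A|^2 = 36 ordered sum pairs; collecting distinct values, A + A = {16, 19, 22, 25, 28, 31, 34, 37, 40, 43, 46}, so |A + A| = 11. Thus K = 11/6. Here |A + A| = 2|A| − 1 = 11, the minimum possible — so K = 11/6 is minimal, which holds iff A is an arithmetic progression.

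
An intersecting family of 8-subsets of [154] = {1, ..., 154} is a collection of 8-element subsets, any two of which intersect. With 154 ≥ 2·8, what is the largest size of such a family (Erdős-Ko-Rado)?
max |F| = C(153, 7) = 338795791740

The Erdős-Ko-Rado theorem states: for n ≥ 2k, an intersecting family of k-subsets of an n-element set has size at most C(n − 1, k − 1), with equality for 'star' families {A ⊆ [n] : |A| = k, i ∈ A} (fix an element i). For n = 154, k = 8: C(153, 7) = 338795791740.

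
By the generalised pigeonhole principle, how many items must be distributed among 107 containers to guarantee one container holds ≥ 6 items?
n = (6 − 1)·107 + 1 = 536

By the generalised pigeonhole principle, to guarantee some box contains ≥ r objects we need more than (r − 1) · k objects total. Threshold: n = (r − 1) · k + 1. With r = 6 and k = 107: n = 5 · 107 + 1 = 535 + 1 = 536. For n = 535 = 5 · 107, we can put exactly 5 objects in every box, avoiding 6 in any single one — so 536 is tight.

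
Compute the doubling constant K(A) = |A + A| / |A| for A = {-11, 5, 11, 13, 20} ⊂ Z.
K = |A + A| / |A| = 15/5 = 3

Enumerate A + A = {a + b : a, b ∈ A}. With |A| = 5, there are |A|^2 = 25 ordered sum pairs; collecting distinct values, A + A = {-22, -6, 0, 2, 9, 10, 16, 18, 22, 24, 25, 26, 31, 33, 40}, so |A + A| = 15. Thus K = 15/5 = 3. For comparison, the minimum possible |A + A| over all 5-element sets is 2·5 − 1 = 9 (so min K = 9/5), attained only by arithmetic progressions.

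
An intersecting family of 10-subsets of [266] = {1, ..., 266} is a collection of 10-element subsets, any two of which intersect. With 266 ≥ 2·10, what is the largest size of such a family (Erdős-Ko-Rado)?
max |F| = C(265, 9) = 15481400876017505

Erdős-Ko-Rado (1961): when n ≥ 2k, max |F| = C(n−1, k−1). The bound is attained by the star {A : i ∈ A} for any fixed i ∈ [n]. Here C(266−1, 10−1) = C(265, 9) = 15481400876017505.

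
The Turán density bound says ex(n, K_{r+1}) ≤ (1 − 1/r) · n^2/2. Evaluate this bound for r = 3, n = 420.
Turán density bound = (2/3) · 420^2/2 = 58800

Turán's theorem: ex(n, K_{r+1}) is achieved by the complete r-partite Turán graph T(n, r) with parts as balanced as possible, and is at most (1 − 1/r) · n^2/2. For r = 3, n = 420: the density bound is (2/3) · 176400/2 = 58800. Since 3 ∣ 420, the Turán graph T(420, 3) has parts of equal size 140, and its edge count e(T(420, 3)) = 58800 attains the density bound exactly.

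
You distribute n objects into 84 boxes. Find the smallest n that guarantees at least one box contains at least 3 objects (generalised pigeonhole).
n = (3 − 1)·84 + 1 = 169

By the generalised pigeonhole principle, to guarantee some box contains ≥ r objects we need more than (r − 1) · k objects total. Threshold: n = (r − 1) · k + 1. With r = 3 and k = 84: n = 2 · 84 + 1 = 168 + 1 = 169. For n = 168 = 2 · 84, we can put exactly 2 objects in every box, avoiding 3 in any single one — so 169 is tight.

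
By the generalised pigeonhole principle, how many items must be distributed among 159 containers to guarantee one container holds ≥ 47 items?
n = (47 − 1)·159 + 1 = 7315

By the generalised pigeonhole principle, to guarantee some box contains ≥ r objects we need more than (r − 1) · k objects total. Threshold: n = (r − 1) · k + 1. With r = 47 and k = 159: n = 46 · 159 + 1 = 7314 + 1 = 7315. For n = 7314 = 46 · 159, we can put exactly 46 objects in every box, avoiding 47 in any single one — so 7315 is tight.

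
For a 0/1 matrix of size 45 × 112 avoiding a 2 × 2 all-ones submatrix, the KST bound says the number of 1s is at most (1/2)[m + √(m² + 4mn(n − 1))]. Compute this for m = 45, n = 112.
z(45, 112; 2, 2) ≤ (1/2)[45 + √(45² + 4·45·112·111)] = (1/2)[45 + √2239785] = 770.7956

Kővári–Sós–Turán: let r_1, ..., r_45 be the row sums and z = Σ r_i the total number of 1s. Each pair of columns can share at most one row with both entries 1 (else a 2×2 all-ones block appears), so Σ_i C(r_i, 2) ≤ C(112, 2) = 6216. By convexity Σ_i C(r_i, 2) ≥ 45·C(z/45, 2) = z(z − 45)/(2·45), giving z² − 45z − 45·112·111 ≤ 0 and hence z ≤ (1/2)[45 + √(2025 + 4·559440)] = (1/2)[45 + √2239785] ≈ (1/2)(45 + 1496.5911) = 770.7956.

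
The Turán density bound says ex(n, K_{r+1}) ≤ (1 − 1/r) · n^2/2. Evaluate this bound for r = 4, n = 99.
Turán density bound = (3/4) · 99^2/2 = 29403/8 ≈ 3675.375

Turán's theorem: ex(n, K_{r+1}) is achieved by the complete r-partite Turán graph T(n, r) with parts as balanced as possible, and is at most (1 − 1/r) · n^2/2. For r = 4, n = 99: the density bound is (3/4) · 9801/2 = 29403/8 ≈ 3675.375. The integer-valued extremum is e(T(99, 4)) = 3675, which is strictly less than the density bound 29403/8 since 4 ∤ 99 (the parts of T(99, 4) cannot all be equal).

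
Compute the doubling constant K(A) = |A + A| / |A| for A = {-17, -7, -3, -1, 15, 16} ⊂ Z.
K = |A + A| / |A| = 20/6 = 10/3

Enumerate A + A = {a + b : a, b ∈ A}. With |A| = 6, there are |A|^2 = 36 ordered sum pairs; collecting distinct values, A + A = {-34, -24, -20, -18, -14, -10, -8, -6, -4, -2, -1, 8, 9, 12, 13, 14, 15, 30, 31, 32}, so |A + A| = 20. Thus K = 20/6 = 10/3. For comparison, the minimum possible |A + A| over all 6-element sets is 2·6 − 1 = 11 (so min K = 11/6), attained only by arithmetic progressions.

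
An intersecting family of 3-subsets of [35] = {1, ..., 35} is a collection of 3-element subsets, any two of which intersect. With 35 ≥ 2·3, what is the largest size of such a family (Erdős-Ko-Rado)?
max |F| = C(34, 2) = 561

Erdős-Ko-Rado (1961): when n ≥ 2k, max |F| = C(n−1, k−1). The bound is attained by the star {A : i ∈ A} for any fixed i ∈ [n]. Here C(35−1, 3−1) = C(34, 2) = 561.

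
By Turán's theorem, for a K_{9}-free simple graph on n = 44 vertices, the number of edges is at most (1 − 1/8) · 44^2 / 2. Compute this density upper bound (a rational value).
Turán density bound = (7/8) · 44^2/2 = 847

Turán's theorem: ex(n, K_{r+1}) is achieved by the complete r-partite Turán graph T(n, r) with parts as balanced as possible, and is at most (1 − 1/r) · n^2/2. For r = 8, n = 44: the density bound is (7/8) · 1936/2 = 847. The integer-valued extremum is e(T(44, 8)) = 846, which is strictly less than the density bound 847 since 8 ∤ 44 (the parts of T(44, 8) cannot all be equal).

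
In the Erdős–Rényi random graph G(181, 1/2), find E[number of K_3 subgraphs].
E[# K_3] = C(181, 3) · (1/2)^C(3, 2) = 971970 / 2^3 = 485985/4 = 121496.25

For each 3-subset S of vertices (there are C(181, 3) = 971970 such S), let X_S = 1 if S induces a K_3 (all C(3, 2) = 3 edges present). Then P(X_S = 1) = (1/2)^3 = 1/8. By linearity of expectation, E[# K_3] = C(181, 3) · (1/2)^3 = 971970 / 8 = 485985/4 = 121496.25.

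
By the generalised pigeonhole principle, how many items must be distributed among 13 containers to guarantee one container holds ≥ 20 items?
n = (20 − 1)·13 + 1 = 248

By the generalised pigeonhole principle, to guarantee some box contains ≥ r objects we need more than (r − 1) · k objects total. Threshold: n = (r − 1) · k + 1. With r = 20 and k = 13: n = 19 · 13 + 1 = 247 + 1 = 248. For n = 247 = 19 · 13, we can put exactly 19 objects in every box, avoiding 20 in any single one — so 248 is tight.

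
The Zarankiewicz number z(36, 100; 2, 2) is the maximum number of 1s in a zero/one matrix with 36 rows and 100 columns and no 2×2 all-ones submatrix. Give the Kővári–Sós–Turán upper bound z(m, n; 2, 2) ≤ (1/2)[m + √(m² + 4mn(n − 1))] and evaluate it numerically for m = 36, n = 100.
z(36, 100; 2, 2) ≤ (1/2)[36 + √(36² + 4·36·100·99)] = (1/2)[36 + √1426896] = 615.2638

Kővári–Sós–Turán: let r_1, ..., r_36 be the row sums and z = Σ r_i the total number of 1s. Each pair of columns can share at most one row with both entries 1 (else a 2×2 all-ones block appears), so Σ_i C(r_i, 2) ≤ C(100, 2) = 4950. By convexity Σ_i C(r_i, 2) ≥ 36·C(z/36, 2) = z(z − 36)/(2·36), giving z² − 36z − 36·100·99 ≤ 0 and hence z ≤ (1/2)[36 + √(1296 + 4·356400)] = (1/2)[36 + √1426896] ≈ (1/2)(36 + 1194.5275) = 615.2638.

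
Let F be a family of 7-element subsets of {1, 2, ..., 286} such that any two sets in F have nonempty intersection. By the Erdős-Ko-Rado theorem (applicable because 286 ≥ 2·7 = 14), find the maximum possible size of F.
max |F| = C(285, 6) = 705879547660

Erdős-Ko-Rado (1961): when n ≥ 2k, max |F| = C(n−1, k−1). The bound is attained by the star {A : i ∈ A} for any fixed i ∈ [n]. Here C(286−1, 7−1) = C(285, 6) = 705879547660.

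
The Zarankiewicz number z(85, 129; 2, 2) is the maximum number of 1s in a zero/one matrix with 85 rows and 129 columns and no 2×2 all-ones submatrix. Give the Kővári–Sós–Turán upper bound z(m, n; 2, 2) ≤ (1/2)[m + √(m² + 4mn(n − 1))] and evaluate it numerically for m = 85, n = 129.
z(85, 129; 2, 2) ≤ (1/2)[85 + √(85² + 4·85·129·128)] = (1/2)[85 + √5621305] = 1227.9646

Kővári–Sós–Turán: let r_1, ..., r_85 be the row sums and z = Σ r_i the total number of 1s. Each pair of columns can share at most one row with both entries 1 (else a 2×2 all-ones block appears), so Σ_i C(r_i, 2) ≤ C(129, 2) = 8256. By convexity Σ_i C(r_i, 2) ≥ 85·C(z/85, 2) = z(z − 85)/(2·85), giving z² − 85z − 85·129·128 ≤ 0 and hence z ≤ (1/2)[85 + √(7225 + 4·1403520)] = (1/2)[85 + √5621305] ≈ (1/2)(85 + 2370.9291) = 1227.9646.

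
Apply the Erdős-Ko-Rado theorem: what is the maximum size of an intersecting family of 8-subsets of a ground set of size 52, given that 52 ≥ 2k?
max |F| = C(51, 7) = 115775100

The Erdős-Ko-Rado theorem states: for n ≥ 2k, an intersecting family of k-subsets of an n-element set has size at most C(n − 1, k − 1), with equality for 'star' families {A ⊆ [n] : |A| = k, i ∈ A} (fix an element i). For n = 52, k = 8: C(51, 7) = 115775100.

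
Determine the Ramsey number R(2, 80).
R(2, 80) = 80

R(2, k) = k for all k ≥ 2: in a 2-colouring of K_k, either some edge is red (a red K_2) or all edges are blue (a blue K_k). And K_{79} coloured all-blue has no blue K_80, so R(2, 80) > 79. Hence R(2, 80) = 80.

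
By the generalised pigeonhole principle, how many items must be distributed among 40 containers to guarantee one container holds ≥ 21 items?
n = (21 − 1)·40 + 1 = 801

By the generalised pigeonhole principle, to guarantee some box contains ≥ r objects we need more than (r − 1) · k objects total. Threshold: n = (r − 1) · k + 1. With r = 21 and k = 40: n = 20 · 40 + 1 = 800 + 1 = 801. For n = 800 = 20 · 40, we can put exactly 20 objects in every box, avoiding 21 in any single one — so 801 is tight.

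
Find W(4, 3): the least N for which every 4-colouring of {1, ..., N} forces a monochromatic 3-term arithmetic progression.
W(4, 3) = 76

This is a classical value, W(4, 3) = 76, established by combining an explicit 4-colouring of {1, ..., 75} with no monochromatic 3-AP (giving the lower bound W(4, 3) > 75) and a finite case analysis / exhaustive computer search showing every 4-colouring of {1, ..., 76} has such an AP.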